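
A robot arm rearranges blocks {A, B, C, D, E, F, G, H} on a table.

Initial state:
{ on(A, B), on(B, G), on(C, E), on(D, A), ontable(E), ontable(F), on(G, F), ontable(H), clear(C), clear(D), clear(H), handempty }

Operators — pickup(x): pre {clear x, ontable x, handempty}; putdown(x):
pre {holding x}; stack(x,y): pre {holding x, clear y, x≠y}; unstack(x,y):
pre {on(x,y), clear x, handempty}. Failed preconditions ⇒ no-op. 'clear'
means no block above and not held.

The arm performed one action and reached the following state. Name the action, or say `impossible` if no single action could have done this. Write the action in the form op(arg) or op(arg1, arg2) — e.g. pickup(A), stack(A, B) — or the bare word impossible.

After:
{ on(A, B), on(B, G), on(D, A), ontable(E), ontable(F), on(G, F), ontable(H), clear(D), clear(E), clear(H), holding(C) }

unstack(C, E)

target: towers=[E; F/G/B/A/D; H] holding=C
         pickup(H) → towers=[E/C; F/G/B/A/D] holding=H
     unstack(D, A) → towers=[E/C; F/G/B/A; H] holding=D
     unstack(C, E) → towers=[E; F/G/B/A/D; H] holding=C  ← match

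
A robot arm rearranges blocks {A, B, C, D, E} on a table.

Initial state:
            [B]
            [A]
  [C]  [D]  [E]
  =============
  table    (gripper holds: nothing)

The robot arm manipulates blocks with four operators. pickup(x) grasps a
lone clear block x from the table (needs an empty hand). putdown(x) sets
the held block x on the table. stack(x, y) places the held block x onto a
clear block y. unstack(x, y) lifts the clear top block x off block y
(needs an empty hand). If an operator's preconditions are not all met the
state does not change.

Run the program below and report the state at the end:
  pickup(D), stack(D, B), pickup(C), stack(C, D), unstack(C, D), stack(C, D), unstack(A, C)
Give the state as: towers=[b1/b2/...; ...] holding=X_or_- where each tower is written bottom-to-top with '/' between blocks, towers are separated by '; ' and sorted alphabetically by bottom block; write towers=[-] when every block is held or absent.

towers=[E/A/B/D/C] holding=-

step 1 (pickup(D)): towers=[C; E/A/B] holding=D
step 2 (stack(D, B)): towers=[C; E/A/B/D] holding=-
step 3 (pickup(C)): towers=[E/A/B/D] holding=C
step 4 (stack(C, D)): towers=[E/A/B/D/C] holding=-
step 5 (unstack(C, D)): towers=[E/A/B/D] holding=C
step 6 (stack(C, D)): towers=[E/A/B/D/C] holding=-
step 7 (unstack(A, C)) [no-op]: towers=[E/A/B/D/C] holding=-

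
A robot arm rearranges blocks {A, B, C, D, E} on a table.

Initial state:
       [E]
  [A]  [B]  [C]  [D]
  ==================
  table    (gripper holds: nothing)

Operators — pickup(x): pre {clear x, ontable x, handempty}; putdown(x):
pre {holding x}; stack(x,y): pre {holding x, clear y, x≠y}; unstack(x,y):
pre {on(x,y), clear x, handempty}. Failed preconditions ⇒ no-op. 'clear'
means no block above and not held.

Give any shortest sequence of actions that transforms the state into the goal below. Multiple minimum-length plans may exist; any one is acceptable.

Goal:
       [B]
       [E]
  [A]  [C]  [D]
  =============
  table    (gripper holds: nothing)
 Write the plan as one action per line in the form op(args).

step 1 (unstack(E, B)): towers=[A; B; C; D] holding=E
step 2 (stack(E, C)): towers=[A; B; C/E; D] holding=-
step 3 (pickup(B)): towers=[A; C/E; D] holding=B
step 4 (stack(B, E)): towers=[A; C/E/B; D] holding=-
goal check: towers=[A; C/E/B; D] holding=- — reached (length 4, optimal by BFS)

unstack(E, B)
stack(E, C)
pickup(B)
stack(B, E)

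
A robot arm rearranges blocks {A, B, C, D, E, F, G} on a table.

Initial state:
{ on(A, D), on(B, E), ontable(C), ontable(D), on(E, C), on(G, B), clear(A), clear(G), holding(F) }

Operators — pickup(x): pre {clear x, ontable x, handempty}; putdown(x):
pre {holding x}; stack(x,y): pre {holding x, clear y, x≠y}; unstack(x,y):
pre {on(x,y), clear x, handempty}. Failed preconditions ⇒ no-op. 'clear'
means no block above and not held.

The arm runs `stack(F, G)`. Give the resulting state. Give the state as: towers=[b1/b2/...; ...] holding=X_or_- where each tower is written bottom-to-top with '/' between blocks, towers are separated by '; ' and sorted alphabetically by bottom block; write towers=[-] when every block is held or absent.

towers=[C/E/B/G/F; D/A] holding=-

before: towers=[C/E/B/G; D/A] holding=F
pre[stack(F, G)]: holding(F) ✓, clear(G) ✓, F≠G ✓
all met → apply stack(F, G)
after:  towers=[C/E/B/G/F; D/A] holding=-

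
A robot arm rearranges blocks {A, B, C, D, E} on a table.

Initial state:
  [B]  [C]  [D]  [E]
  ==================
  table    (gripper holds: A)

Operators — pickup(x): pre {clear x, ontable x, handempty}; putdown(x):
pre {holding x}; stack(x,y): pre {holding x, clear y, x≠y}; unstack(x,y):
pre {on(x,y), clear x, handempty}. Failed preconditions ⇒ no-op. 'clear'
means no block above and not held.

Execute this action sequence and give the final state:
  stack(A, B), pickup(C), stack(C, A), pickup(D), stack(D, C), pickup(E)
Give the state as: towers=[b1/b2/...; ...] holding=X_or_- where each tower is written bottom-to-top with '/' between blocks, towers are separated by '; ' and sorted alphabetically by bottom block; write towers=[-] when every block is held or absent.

step 1 (stack(A, B)): towers=[B/A; C; D; E] holding=-
step 2 (pickup(C)): towers=[B/A; D; E] holding=C
step 3 (stack(C, A)): towers=[B/A/C; D; E] holding=-
step 4 (pickup(D)): towers=[B/A/C; E] holding=D
step 5 (stack(D, C)): towers=[B/A/C/D; E] holding=-
step 6 (pickup(E)): towers=[B/A/C/D] holding=E

towers=[B/A/C/D] holding=E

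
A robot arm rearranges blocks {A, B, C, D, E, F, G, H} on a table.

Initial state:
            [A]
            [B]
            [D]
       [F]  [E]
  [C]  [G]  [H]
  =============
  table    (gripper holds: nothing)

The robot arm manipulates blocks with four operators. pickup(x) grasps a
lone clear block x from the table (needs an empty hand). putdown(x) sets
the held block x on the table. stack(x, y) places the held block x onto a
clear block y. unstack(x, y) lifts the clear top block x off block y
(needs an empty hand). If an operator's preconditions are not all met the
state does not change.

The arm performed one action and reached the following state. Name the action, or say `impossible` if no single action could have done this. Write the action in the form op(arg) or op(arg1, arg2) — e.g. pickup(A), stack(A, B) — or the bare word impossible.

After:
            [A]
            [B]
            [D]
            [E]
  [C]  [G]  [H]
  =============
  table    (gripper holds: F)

unstack(F, G)

target: towers=[C; G; H/E/D/B/A] holding=F
     unstack(A, B) → towers=[C; G/F; H/E/D/B] holding=A
     unstack(F, G) → towers=[C; G; H/E/D/B/A] holding=F  ← match
         pickup(C) → towers=[G/F; H/E/D/B/A] holding=C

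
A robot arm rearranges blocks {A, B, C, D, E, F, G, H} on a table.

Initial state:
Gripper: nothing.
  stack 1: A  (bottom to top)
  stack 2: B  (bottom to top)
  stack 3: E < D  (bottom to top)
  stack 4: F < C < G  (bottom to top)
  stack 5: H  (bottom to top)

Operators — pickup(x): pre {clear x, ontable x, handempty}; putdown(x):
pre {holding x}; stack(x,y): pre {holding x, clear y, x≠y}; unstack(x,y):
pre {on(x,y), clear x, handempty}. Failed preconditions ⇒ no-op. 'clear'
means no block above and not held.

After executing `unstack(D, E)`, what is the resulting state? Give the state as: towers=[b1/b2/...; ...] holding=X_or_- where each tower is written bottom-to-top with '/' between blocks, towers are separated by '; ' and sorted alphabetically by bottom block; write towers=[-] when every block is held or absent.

before: towers=[A; B; E/D; F/C/G; H] holding=-
pre[unstack(D, E)]: on(D,E) ✓, clear(D) ✓, handempty ✓
all met → apply unstack(D, E)
after:  towers=[A; B; E; F/C/G; H] holding=D

towers=[A; B; E; F/C/G; H] holding=D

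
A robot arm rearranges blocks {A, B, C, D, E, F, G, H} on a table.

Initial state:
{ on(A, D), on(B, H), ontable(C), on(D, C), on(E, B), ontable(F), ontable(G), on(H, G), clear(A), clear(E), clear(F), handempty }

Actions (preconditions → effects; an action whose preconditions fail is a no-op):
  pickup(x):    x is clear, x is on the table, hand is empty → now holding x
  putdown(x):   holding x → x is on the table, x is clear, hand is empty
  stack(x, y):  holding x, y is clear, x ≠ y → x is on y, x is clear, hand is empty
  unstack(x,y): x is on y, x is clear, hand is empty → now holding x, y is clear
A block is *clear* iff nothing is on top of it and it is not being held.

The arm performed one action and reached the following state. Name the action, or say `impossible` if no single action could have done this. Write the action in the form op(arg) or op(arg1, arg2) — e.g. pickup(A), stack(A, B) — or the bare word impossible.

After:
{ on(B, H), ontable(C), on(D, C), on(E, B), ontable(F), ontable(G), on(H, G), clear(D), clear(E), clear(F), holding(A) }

unstack(A, D)

target: towers=[C/D; F; G/H/B/E] holding=A
     unstack(A, D) → towers=[C/D; F; G/H/B/E] holding=A  ← match
     unstack(E, B) → towers=[C/D/A; F; G/H/B] holding=E
         pickup(F) → towers=[C/D/A; G/H/B/E] holding=F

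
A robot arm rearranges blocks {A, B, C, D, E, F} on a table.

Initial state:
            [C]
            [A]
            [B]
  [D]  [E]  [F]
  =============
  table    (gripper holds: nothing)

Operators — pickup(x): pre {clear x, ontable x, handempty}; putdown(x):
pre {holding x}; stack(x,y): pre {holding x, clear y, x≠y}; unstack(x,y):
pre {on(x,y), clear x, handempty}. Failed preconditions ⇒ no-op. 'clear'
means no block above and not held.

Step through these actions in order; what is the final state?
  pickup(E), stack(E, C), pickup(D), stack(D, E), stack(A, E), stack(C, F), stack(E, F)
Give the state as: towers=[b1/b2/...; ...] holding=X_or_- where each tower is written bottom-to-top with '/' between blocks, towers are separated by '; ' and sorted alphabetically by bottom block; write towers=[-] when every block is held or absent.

towers=[F/B/A/C/E/D] holding=-

step 1 (pickup(E)): towers=[D; F/B/A/C] holding=E
step 2 (stack(E, C)): towers=[D; F/B/A/C/E] holding=-
step 3 (pickup(D)): towers=[F/B/A/C/E] holding=D
step 4 (stack(D, E)): towers=[F/B/A/C/E/D] holding=-
step 5 (stack(A, E)) [no-op]: towers=[F/B/A/C/E/D] holding=-
step 6 (stack(C, F)) [no-op]: towers=[F/B/A/C/E/D] holding=-
step 7 (stack(E, F)) [no-op]: towers=[F/B/A/C/E/D] holding=-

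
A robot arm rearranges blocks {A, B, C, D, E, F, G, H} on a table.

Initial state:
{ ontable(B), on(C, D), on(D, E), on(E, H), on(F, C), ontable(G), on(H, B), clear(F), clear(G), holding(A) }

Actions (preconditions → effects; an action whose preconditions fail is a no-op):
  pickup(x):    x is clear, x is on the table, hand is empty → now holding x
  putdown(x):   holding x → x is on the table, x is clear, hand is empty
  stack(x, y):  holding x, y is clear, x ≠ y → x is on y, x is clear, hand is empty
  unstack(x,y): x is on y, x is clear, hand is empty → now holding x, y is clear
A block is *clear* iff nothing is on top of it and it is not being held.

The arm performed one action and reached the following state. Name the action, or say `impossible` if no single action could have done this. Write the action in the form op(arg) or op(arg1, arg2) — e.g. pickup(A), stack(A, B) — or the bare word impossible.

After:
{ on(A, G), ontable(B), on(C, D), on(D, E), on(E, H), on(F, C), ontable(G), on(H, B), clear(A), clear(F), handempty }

target: towers=[B/H/E/D/C/F; G/A] holding=-
        putdown(A) → towers=[A; B/H/E/D/C/F; G] holding=-
       stack(A, G) → towers=[B/H/E/D/C/F; G/A] holding=-  ← match
       stack(A, F) → towers=[B/H/E/D/C/F/A; G] holding=-

stack(A, G)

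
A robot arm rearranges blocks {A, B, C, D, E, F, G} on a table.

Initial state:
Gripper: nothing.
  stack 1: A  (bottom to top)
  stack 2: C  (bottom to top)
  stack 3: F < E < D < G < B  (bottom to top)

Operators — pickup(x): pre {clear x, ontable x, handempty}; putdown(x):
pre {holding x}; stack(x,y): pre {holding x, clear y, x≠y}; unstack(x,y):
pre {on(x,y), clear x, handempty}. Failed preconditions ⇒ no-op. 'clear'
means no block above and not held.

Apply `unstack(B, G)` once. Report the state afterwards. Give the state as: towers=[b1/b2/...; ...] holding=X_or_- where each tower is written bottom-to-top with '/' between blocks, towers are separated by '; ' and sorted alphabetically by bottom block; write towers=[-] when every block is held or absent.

before: towers=[A; C; F/E/D/G/B] holding=-
pre[unstack(B, G)]: on(B,G) yes, clear(B) yes, handempty yes
all met → apply unstack(B, G)
after:  towers=[A; C; F/E/D/G] holding=B

towers=[A; C; F/E/D/G] holding=B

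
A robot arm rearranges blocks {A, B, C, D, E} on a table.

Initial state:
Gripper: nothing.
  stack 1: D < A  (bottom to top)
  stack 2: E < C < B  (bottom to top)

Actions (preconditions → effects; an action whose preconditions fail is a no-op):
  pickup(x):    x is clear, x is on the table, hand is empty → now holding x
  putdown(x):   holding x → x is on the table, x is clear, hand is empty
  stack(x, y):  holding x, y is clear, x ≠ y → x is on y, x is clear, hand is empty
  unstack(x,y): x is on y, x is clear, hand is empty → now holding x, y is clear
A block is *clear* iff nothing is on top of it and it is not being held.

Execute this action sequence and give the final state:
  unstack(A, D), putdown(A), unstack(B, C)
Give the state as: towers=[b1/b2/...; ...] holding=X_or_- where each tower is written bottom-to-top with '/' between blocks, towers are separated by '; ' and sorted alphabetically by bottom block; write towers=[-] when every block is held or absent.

step 1 (unstack(A, D)): towers=[D; E/C/B] holding=A
step 2 (putdown(A)): towers=[A; D; E/C/B] holding=-
step 3 (unstack(B, C)): towers=[A; D; E/C] holding=B

towers=[A; D; E/C] holding=B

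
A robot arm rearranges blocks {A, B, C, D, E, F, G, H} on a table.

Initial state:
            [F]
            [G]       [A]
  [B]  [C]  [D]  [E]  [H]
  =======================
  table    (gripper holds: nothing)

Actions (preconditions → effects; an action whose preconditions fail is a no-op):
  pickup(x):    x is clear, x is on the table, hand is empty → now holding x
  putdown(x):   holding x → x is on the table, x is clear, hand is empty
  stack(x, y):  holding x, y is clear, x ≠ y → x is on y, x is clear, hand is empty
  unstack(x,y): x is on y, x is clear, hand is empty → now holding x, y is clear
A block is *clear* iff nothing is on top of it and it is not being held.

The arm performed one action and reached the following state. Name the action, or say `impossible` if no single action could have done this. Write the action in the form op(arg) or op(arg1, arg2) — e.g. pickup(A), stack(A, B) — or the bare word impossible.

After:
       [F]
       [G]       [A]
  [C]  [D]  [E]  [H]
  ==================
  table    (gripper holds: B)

pickup(B)

target: towers=[C; D/G/F; E; H/A] holding=B
     unstack(A, H) → towers=[B; C; D/G/F; E; H] holding=A
         pickup(E) → towers=[B; C; D/G/F; H/A] holding=E
         pickup(B) → towers=[C; D/G/F; E; H/A] holding=B  ← match
     unstack(F, G) → towers=[B; C; D/G; E; H/A] holding=F
         pickup(C) → towers=[B; D/G/F; E; H/A] holding=C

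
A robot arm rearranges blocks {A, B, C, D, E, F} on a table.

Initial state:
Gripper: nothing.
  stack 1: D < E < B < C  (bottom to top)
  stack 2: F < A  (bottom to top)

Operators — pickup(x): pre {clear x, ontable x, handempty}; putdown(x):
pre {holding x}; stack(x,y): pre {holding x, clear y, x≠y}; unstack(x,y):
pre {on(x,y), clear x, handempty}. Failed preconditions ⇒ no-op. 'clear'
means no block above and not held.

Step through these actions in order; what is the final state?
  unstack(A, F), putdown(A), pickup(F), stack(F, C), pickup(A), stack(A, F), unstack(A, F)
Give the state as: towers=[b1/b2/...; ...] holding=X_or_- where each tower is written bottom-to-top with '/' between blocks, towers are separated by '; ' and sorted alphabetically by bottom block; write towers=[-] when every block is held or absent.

towers=[D/E/B/C/F] holding=A

step 1 (unstack(A, F)): towers=[D/E/B/C; F] holding=A
step 2 (putdown(A)): towers=[A; D/E/B/C; F] holding=-
step 3 (pickup(F)): towers=[A; D/E/B/C] holding=F
step 4 (stack(F, C)): towers=[A; D/E/B/C/F] holding=-
step 5 (pickup(A)): towers=[D/E/B/C/F] holding=A
step 6 (stack(A, F)): towers=[D/E/B/C/F/A] holding=-
step 7 (unstack(A, F)): towers=[D/E/B/C/F] holding=A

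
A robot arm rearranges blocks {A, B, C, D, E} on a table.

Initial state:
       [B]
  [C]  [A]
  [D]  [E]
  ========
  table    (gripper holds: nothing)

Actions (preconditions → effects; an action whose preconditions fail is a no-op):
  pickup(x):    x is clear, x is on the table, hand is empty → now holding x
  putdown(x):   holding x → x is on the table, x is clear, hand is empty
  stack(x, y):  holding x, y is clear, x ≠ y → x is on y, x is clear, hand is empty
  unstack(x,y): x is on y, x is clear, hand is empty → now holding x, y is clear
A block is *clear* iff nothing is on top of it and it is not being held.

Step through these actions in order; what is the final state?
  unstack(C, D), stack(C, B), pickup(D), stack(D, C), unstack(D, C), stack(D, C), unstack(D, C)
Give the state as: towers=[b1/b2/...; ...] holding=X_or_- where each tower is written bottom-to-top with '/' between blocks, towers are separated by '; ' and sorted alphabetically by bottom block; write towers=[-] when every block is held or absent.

towers=[E/A/B/C] holding=D

step 1 (unstack(C, D)): towers=[D; E/A/B] holding=C
step 2 (stack(C, B)): towers=[D; E/A/B/C] holding=-
step 3 (pickup(D)): towers=[E/A/B/C] holding=D
step 4 (stack(D, C)): towers=[E/A/B/C/D] holding=-
step 5 (unstack(D, C)): towers=[E/A/B/C] holding=D
step 6 (stack(D, C)): towers=[E/A/B/C/D] holding=-
step 7 (unstack(D, C)): towers=[E/A/B/C] holding=D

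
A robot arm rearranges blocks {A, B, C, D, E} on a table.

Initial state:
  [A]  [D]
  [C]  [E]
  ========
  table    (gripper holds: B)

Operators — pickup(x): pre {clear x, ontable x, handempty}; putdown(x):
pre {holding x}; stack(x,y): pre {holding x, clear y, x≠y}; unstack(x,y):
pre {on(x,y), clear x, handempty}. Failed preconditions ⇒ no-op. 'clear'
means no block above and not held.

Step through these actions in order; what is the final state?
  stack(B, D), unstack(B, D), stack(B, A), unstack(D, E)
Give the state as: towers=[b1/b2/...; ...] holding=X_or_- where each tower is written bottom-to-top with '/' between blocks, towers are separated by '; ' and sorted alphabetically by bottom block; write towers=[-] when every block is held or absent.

step 1 (stack(B, D)): towers=[C/A; E/D/B] holding=-
step 2 (unstack(B, D)): towers=[C/A; E/D] holding=B
step 3 (stack(B, A)): towers=[C/A/B; E/D] holding=-
step 4 (unstack(D, E)): towers=[C/A/B; E] holding=D

towers=[C/A/B; E] holding=D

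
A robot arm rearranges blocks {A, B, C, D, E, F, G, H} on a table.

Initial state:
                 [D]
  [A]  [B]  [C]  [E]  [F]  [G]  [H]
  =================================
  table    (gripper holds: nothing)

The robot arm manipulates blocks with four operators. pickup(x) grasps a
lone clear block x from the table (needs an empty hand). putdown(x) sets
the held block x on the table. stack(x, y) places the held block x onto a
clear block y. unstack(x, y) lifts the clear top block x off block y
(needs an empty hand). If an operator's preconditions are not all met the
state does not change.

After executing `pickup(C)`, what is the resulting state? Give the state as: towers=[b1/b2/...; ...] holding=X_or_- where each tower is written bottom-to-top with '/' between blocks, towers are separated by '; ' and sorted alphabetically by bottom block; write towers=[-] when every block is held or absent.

towers=[A; B; E/D; F; G; H] holding=C

before: towers=[A; B; C; E/D; F; G; H] holding=-
pre[pickup(C)]: clear(C) ok, ontable(C) ok, handempty ok
all met → apply pickup(C)
after:  towers=[A; B; E/D; F; G; H] holding=C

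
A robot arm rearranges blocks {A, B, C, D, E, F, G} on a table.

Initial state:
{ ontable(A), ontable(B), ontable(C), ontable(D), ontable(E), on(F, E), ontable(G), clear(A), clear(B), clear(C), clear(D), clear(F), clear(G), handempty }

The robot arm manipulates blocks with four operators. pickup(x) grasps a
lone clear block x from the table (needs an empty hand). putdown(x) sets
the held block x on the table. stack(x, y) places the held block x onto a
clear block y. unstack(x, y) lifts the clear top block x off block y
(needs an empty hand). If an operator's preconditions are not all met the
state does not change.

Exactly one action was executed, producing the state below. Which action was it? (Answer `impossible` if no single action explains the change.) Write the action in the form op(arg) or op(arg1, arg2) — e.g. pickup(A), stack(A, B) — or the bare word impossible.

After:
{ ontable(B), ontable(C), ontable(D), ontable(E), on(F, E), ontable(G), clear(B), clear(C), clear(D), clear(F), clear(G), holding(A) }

pickup(A)

target: towers=[B; C; D; E/F; G] holding=A
         pickup(B) → towers=[A; C; D; E/F; G] holding=B
     unstack(F, E) → towers=[A; B; C; D; E; G] holding=F
         pickup(G) → towers=[A; B; C; D; E/F] holding=G
         pickup(D) → towers=[A; B; C; E/F; G] holding=D
         pickup(A) → towers=[B; C; D; E/F; G] holding=A  ← match
         pickup(C) → towers=[A; B; D; E/F; G] holding=C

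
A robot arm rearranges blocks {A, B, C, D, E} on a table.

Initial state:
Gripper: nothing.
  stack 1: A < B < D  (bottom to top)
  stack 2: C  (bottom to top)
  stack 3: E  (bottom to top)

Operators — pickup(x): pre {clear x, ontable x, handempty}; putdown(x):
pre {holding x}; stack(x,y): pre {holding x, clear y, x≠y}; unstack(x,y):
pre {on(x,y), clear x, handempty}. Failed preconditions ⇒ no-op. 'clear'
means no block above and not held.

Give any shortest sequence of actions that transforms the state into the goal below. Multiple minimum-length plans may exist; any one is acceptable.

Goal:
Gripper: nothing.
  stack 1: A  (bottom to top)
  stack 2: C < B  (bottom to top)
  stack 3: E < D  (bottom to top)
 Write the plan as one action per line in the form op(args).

unstack(D, B)
stack(D, E)
unstack(B, A)
stack(B, C)

step 1 (unstack(D, B)): towers=[A/B; C; E] holding=D
step 2 (stack(D, E)): towers=[A/B; C; E/D] holding=-
step 3 (unstack(B, A)): towers=[A; C; E/D] holding=B
step 4 (stack(B, C)): towers=[A; C/B; E/D] holding=-
goal check: towers=[A; C/B; E/D] holding=- — reached (length 4, optimal by BFS)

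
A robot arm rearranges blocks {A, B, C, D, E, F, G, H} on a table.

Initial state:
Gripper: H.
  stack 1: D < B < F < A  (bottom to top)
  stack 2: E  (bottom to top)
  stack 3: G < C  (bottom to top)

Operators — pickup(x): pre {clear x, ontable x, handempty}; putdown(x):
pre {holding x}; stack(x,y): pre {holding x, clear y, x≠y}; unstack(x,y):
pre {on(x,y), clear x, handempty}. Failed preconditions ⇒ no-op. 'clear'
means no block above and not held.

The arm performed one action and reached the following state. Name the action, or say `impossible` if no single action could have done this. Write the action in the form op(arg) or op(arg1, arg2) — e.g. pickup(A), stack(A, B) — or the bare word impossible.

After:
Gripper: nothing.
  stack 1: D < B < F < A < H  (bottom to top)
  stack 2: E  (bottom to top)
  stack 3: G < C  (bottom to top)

target: towers=[D/B/F/A/H; E; G/C] holding=-
        putdown(H) → towers=[D/B/F/A; E; G/C; H] holding=-
       stack(H, A) → towers=[D/B/F/A/H; E; G/C] holding=-  ← match
       stack(H, E) → towers=[D/B/F/A; E/H; G/C] holding=-
       stack(H, C) → towers=[D/B/F/A; E; G/C/H] holding=-

stack(H, A)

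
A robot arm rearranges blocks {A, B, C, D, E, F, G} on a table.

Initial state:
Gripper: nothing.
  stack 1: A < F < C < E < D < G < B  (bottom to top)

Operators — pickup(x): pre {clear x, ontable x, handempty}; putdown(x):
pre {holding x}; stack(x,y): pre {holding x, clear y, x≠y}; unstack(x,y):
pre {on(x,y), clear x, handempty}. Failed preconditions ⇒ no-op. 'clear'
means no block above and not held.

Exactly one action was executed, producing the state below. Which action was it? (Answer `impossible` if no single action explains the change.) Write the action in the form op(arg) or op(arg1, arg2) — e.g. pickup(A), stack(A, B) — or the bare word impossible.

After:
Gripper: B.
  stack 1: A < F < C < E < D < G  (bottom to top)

target: towers=[A/F/C/E/D/G] holding=B
     unstack(B, G) → towers=[A/F/C/E/D/G] holding=B  ← match

unstack(B, G)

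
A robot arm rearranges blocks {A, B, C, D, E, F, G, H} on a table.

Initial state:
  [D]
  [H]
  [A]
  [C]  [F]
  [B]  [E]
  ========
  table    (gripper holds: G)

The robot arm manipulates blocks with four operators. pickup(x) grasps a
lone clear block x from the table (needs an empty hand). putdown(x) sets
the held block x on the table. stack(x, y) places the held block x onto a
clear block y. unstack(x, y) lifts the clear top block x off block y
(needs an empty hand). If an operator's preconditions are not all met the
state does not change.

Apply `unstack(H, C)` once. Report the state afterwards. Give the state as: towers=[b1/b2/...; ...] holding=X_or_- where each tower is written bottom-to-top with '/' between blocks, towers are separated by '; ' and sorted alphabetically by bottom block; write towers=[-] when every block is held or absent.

towers=[B/C/A/H/D; E/F] holding=G

before: towers=[B/C/A/H/D; E/F] holding=G
pre[unstack(H, C)]: on(H,C) no, clear(H) no, handempty no
on(H,C), clear(H), handempty unmet → unstack(H, C) is a no-op
after:  towers=[B/C/A/H/D; E/F] holding=G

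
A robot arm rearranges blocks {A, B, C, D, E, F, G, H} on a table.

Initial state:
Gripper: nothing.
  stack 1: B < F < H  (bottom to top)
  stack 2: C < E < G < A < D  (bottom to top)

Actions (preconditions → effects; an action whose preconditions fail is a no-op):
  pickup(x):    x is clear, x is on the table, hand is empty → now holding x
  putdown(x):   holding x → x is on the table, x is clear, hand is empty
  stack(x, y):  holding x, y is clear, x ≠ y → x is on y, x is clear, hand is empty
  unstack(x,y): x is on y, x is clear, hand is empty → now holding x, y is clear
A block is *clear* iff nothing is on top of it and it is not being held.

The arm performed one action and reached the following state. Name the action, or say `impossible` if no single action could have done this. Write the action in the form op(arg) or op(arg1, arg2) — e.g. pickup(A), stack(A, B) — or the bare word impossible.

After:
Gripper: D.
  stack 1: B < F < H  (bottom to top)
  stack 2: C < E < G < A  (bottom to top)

target: towers=[B/F/H; C/E/G/A] holding=D
     unstack(H, F) → towers=[B/F; C/E/G/A/D] holding=H
     unstack(D, A) → towers=[B/F/H; C/E/G/A] holding=D  ← match

unstack(D, A)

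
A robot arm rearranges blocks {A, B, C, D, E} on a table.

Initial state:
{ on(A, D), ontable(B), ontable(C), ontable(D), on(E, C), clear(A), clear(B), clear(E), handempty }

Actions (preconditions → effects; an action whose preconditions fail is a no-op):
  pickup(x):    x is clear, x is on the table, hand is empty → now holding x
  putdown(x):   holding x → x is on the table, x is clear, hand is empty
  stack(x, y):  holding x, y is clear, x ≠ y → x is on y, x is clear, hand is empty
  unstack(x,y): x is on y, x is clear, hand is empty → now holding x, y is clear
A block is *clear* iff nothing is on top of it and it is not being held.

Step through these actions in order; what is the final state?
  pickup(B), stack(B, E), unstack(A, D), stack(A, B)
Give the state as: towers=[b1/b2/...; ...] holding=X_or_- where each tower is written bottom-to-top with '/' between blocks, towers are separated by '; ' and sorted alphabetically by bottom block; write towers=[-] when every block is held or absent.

step 1 (pickup(B)): towers=[C/E; D/A] holding=B
step 2 (stack(B, E)): towers=[C/E/B; D/A] holding=-
step 3 (unstack(A, D)): towers=[C/E/B; D] holding=A
step 4 (stack(A, B)): towers=[C/E/B/A; D] holding=-

towers=[C/E/B/A; D] holding=-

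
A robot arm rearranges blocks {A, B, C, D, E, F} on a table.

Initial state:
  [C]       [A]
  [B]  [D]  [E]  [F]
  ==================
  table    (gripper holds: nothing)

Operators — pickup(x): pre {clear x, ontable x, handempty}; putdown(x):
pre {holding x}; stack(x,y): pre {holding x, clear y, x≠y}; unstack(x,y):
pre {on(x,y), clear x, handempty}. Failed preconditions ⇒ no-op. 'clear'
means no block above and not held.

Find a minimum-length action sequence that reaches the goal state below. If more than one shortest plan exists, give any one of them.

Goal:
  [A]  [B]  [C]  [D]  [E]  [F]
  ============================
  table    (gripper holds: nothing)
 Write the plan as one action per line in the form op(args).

step 1 (unstack(A, E)): towers=[B/C; D; E; F] holding=A
step 2 (putdown(A)): towers=[A; B/C; D; E; F] holding=-
step 3 (unstack(C, B)): towers=[A; B; D; E; F] holding=C
step 4 (putdown(C)): towers=[A; B; C; D; E; F] holding=-
goal check: towers=[A; B; C; D; E; F] holding=- — reached (length 4, optimal by BFS)

unstack(A, E)
putdown(A)
unstack(C, B)
putdown(C)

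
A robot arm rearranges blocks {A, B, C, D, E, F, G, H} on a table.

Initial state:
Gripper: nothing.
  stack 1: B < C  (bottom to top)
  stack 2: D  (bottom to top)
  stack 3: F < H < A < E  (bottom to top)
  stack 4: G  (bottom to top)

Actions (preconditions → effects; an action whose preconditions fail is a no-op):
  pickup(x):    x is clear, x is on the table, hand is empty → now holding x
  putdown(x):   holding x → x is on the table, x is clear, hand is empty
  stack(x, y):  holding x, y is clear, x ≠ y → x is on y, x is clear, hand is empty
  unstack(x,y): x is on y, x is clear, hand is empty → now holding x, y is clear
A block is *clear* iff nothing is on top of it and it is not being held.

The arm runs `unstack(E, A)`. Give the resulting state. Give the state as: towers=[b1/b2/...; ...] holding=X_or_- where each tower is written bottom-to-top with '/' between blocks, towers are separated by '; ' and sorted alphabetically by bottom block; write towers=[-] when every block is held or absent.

towers=[B/C; D; F/H/A; G] holding=E

before: towers=[B/C; D; F/H/A/E; G] holding=-
pre[unstack(E, A)]: on(E,A) ok, clear(E) ok, handempty ok
all met → apply unstack(E, A)
after:  towers=[B/C; D; F/H/A; G] holding=E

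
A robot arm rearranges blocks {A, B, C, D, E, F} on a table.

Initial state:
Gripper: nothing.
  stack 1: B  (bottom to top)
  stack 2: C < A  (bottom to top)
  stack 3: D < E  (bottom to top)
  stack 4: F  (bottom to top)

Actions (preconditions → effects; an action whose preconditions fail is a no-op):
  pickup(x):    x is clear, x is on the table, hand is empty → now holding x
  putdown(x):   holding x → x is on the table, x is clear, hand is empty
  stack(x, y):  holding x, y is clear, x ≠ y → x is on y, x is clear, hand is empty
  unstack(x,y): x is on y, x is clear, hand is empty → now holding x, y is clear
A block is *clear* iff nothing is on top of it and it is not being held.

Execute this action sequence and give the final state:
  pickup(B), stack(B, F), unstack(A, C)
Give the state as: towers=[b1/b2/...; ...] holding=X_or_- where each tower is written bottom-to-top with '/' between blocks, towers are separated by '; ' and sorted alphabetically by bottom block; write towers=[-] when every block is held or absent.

towers=[C; D/E; F/B] holding=A

step 1 (pickup(B)): towers=[C/A; D/E; F] holding=B
step 2 (stack(B, F)): towers=[C/A; D/E; F/B] holding=-
step 3 (unstack(A, C)): towers=[C; D/E; F/B] holding=A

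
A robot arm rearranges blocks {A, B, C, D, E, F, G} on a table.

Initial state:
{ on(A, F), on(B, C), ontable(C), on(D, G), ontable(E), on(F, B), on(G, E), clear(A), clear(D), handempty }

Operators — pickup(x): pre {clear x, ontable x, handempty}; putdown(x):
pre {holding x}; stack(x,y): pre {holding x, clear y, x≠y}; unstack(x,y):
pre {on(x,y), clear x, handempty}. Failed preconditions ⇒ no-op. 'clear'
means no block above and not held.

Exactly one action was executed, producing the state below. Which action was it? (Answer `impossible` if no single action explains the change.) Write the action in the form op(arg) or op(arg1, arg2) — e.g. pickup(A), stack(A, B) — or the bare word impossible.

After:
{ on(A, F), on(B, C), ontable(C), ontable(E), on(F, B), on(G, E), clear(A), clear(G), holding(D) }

target: towers=[C/B/F/A; E/G] holding=D
     unstack(D, G) → towers=[C/B/F/A; E/G] holding=D  ← match
     unstack(A, F) → towers=[C/B/F; E/G/D] holding=A

unstack(D, G)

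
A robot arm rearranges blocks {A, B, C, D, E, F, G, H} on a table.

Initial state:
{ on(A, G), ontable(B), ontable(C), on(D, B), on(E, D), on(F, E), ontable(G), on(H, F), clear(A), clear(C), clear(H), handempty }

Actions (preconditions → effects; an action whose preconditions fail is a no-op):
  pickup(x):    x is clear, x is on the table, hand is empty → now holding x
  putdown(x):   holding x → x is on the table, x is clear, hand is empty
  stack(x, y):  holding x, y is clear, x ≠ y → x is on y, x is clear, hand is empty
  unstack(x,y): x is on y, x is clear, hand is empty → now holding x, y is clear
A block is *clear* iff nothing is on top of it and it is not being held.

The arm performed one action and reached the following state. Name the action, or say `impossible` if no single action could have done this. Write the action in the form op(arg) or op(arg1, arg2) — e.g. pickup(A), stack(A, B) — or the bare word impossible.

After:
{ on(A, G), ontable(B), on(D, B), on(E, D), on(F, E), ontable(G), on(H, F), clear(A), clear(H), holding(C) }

target: towers=[B/D/E/F/H; G/A] holding=C
     unstack(A, G) → towers=[B/D/E/F/H; C; G] holding=A
     unstack(H, F) → towers=[B/D/E/F; C; G/A] holding=H
         pickup(C) → towers=[B/D/E/F/H; G/A] holding=C  ← match

pickup(C)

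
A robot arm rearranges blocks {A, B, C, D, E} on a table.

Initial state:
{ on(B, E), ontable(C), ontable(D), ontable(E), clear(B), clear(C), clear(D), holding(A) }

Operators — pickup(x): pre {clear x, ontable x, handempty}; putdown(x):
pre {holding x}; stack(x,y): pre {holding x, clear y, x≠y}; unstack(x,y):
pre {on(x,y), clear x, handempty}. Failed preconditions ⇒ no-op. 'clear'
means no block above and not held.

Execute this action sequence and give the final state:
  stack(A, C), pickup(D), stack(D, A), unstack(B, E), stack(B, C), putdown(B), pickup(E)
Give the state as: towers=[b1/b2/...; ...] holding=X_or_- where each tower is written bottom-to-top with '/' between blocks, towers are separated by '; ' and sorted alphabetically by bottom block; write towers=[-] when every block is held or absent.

towers=[B; C/A/D] holding=E

step 1 (stack(A, C)): towers=[C/A; D; E/B] holding=-
step 2 (pickup(D)): towers=[C/A; E/B] holding=D
step 3 (stack(D, A)): towers=[C/A/D; E/B] holding=-
step 4 (unstack(B, E)): towers=[C/A/D; E] holding=B
step 5 (stack(B, C)) [no-op]: towers=[C/A/D; E] holding=B
step 6 (putdown(B)): towers=[B; C/A/D; E] holding=-
step 7 (pickup(E)): towers=[B; C/A/D] holding=E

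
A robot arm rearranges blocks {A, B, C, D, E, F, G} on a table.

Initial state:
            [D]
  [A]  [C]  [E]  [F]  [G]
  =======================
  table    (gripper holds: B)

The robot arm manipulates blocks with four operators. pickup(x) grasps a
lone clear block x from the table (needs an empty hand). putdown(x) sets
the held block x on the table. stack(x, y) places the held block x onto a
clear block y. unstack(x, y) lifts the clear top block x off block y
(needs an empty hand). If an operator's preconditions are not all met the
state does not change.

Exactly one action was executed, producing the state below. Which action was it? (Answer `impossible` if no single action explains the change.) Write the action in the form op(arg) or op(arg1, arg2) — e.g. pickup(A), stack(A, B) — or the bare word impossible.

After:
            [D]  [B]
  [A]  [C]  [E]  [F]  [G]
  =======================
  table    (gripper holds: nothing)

target: towers=[A; C; E/D; F/B; G] holding=-
        putdown(B) → towers=[A; B; C; E/D; F; G] holding=-
       stack(B, F) → towers=[A; C; E/D; F/B; G] holding=-  ← match
       stack(B, G) → towers=[A; C; E/D; F; G/B] holding=-
       stack(B, D) → towers=[A; C; E/D/B; F; G] holding=-
       stack(B, A) → towers=[A/B; C; E/D; F; G] holding=-
       stack(B, C) → towers=[A; C/B; E/D; F; G] holding=-

stack(B, F)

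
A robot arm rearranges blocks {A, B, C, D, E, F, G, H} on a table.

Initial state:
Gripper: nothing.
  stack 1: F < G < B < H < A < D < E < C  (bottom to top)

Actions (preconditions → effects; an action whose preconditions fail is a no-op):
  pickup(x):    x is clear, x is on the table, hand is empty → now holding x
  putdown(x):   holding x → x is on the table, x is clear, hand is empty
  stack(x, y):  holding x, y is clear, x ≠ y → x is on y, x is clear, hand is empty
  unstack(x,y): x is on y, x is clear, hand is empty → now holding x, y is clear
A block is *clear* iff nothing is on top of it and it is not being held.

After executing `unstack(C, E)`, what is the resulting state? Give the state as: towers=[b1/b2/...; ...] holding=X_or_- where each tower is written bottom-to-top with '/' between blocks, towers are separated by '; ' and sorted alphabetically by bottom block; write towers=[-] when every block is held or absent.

before: towers=[F/G/B/H/A/D/E/C] holding=-
pre[unstack(C, E)]: on(C,E) ✓, clear(C) ✓, handempty ✓
all met → apply unstack(C, E)
after:  towers=[F/G/B/H/A/D/E] holding=C

towers=[F/G/B/H/A/D/E] holding=C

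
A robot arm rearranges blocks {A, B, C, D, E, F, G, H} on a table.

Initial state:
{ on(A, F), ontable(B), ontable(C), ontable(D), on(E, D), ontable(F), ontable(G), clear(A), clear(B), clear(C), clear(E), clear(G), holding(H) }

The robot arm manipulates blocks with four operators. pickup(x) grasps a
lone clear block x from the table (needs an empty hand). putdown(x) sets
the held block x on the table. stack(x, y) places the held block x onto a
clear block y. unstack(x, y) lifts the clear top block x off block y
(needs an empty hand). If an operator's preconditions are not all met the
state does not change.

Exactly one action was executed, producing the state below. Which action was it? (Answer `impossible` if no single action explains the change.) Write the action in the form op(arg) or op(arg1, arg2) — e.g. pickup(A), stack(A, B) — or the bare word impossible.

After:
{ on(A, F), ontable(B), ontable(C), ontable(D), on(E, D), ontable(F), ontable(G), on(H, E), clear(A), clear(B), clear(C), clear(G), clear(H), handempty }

target: towers=[B; C; D/E/H; F/A; G] holding=-
        putdown(H) → towers=[B; C; D/E; F/A; G; H] holding=-
       stack(H, G) → towers=[B; C; D/E; F/A; G/H] holding=-
       stack(H, A) → towers=[B; C; D/E; F/A/H; G] holding=-
       stack(H, E) → towers=[B; C; D/E/H; F/A; G] holding=-  ← match
       stack(H, B) → towers=[B/H; C; D/E; F/A; G] holding=-
       stack(H, C) → towers=[B; C/H; D/E; F/A; G] holding=-

stack(H, E)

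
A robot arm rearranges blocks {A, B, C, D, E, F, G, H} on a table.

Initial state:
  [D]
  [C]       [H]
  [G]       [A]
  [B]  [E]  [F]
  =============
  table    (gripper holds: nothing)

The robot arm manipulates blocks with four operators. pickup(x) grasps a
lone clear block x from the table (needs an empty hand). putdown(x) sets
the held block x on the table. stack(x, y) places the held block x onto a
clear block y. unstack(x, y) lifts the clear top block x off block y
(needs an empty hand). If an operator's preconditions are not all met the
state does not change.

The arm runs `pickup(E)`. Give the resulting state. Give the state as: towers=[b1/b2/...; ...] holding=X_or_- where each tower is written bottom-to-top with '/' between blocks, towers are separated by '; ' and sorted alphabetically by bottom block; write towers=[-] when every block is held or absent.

before: towers=[B/G/C/D; E; F/A/H] holding=-
pre[pickup(E)]: clear(E) ✓, ontable(E) ✓, handempty ✓
all met → apply pickup(E)
after:  towers=[B/G/C/D; F/A/H] holding=E

towers=[B/G/C/D; F/A/H] holding=E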